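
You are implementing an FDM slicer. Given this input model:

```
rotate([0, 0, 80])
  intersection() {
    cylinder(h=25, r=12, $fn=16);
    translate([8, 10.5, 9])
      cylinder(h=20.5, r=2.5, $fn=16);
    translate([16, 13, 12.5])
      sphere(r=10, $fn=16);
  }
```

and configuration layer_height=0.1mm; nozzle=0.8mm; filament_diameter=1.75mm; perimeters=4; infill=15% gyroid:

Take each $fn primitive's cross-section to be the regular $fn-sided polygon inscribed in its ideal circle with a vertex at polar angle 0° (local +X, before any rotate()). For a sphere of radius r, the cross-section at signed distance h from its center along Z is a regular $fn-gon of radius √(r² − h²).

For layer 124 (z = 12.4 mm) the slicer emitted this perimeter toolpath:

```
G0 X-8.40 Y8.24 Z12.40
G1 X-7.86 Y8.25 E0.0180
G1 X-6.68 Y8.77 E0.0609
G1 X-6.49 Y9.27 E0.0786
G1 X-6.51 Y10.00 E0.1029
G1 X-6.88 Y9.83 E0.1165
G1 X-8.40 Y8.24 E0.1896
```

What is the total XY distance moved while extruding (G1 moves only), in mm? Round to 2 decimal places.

Sum the Euclidean lengths of each G1 segment: total = 5.70 mm.

5.70 mm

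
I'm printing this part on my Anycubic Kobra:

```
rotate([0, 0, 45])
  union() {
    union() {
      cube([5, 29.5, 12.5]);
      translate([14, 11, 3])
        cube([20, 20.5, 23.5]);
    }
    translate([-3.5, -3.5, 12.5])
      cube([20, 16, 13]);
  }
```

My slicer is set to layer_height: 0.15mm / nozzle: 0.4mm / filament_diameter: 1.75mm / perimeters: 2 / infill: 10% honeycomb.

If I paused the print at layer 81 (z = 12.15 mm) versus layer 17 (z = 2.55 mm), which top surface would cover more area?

layer 81 (z = 12.15 mm)

Layer 81 (z = 12.15): the 5×29.5 cube contributes its full rectangle (area 147.50 mm²); the cube at (14, 11) (footprint 20×20.5) is included at this height (area 410.00 mm²); Combining (union): the 2 present regions are separate (no shared area or edge), so areas and boundary lengths simply add and each stays a separate island — area = 557.50 mm²; the cube at (-3.5, -3.5) is absent (z outside [12.5, 25.5]); Merging all regions: only the result so far is present, so the union is just that shape — area = 557.50 mm²; (whole slice rotated 45° about Z — lengths, areas and connectivity unchanged). So its area = 557.50 mm². Layer 17 (z = 2.55): the 5×29.5 cube contributes its full rectangle (area 147.50 mm²); the cube at (14, 11) is absent (z outside [3, 26.5]); Merging all regions: only the 5×29.5 cube is present, so the union is just that shape — area = 147.50 mm²; the cube at (-3.5, -3.5) is not intersected at this z (z outside [12.5, 25.5]); Combining (union): only the result so far is present, so the union is just that shape — area = 147.50 mm²; (whole slice rotated 45° about Z — lengths, areas and connectivity unchanged). So its area = 147.50 mm². Layer 81 is larger (557.50 vs 147.50 mm²).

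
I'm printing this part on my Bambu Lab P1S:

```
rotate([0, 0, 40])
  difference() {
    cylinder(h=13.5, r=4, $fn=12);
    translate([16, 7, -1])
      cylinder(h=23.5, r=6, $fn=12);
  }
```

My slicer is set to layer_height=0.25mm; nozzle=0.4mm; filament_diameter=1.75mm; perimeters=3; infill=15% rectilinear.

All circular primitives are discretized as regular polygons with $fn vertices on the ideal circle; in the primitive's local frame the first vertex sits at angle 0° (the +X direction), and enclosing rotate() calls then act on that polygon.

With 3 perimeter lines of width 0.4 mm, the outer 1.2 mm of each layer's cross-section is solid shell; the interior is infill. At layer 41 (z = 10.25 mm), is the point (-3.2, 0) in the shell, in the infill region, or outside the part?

At z = 10.25 mm: the r=4 cylinder contributes a regular 12-gon of circumradius 4; the r=6 cylinder at (16, 7) gives a regular 12-gon of circumradius 6 (constant along its height); After the difference (first − rest): starting from the r=4 cylinder, the r=6 cylinder at (16, 7) misses the remaining region (no effect) — 1 connected region; (rotated 40° about Z; rotation is an isometry so areas/perimeters/island counts are preserved). Overall, the cross-section is a single solid region. Undo the 40° rotation: the query point maps to (-2.451, 2.057) in the un-rotated model frame. The nearest boundary edge runs (-3.46, 2.00)→(-2.00, 3.46); distance from the point to it = 0.68 mm. The point is inside the cross-section, 0.68 mm from the nearest boundary — within the 1.2 mm shell band (3 × 0.4).

shell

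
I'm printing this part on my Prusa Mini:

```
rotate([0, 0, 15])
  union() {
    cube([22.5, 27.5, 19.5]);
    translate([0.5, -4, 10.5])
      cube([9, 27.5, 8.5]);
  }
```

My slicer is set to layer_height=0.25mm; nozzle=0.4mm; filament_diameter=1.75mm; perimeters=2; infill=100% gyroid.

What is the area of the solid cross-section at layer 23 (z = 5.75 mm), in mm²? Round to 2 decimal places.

618.75 mm²

At z = 5.75 mm: the 22.5×27.5 cube contributes its full rectangle (area 618.75 mm²); the cube at (0.5, -4) does not reach this height (z outside [10.5, 19]); Taking the union: only the 22.5×27.5 cube is present, so the union is just that shape — area = 618.75 mm²; (whole slice rotated 15° about Z — lengths, areas and connectivity unchanged). Overall, the cross-section is a single solid region. Net area = 618.75 mm².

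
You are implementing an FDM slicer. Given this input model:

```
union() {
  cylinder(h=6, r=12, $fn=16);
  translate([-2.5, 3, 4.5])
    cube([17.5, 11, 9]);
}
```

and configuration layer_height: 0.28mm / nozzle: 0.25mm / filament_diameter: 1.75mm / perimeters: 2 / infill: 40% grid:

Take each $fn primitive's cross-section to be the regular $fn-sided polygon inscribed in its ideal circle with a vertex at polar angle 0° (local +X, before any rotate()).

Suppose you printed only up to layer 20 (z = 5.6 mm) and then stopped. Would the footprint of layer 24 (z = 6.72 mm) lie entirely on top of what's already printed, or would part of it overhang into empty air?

entirely on top

Compare the two slices. At z = 5.6: the cylinder: section is a regular 16-gon, circumradius r=12 (area = (16/2)·12.000²·sin(360°/16) = 440.85 mm²); the cube at (-2.5, 3) (footprint 17.5×11) is included at this height (area 192.50 mm²); Combining (union): the regions partially overlap — summed areas 633.35 mm² minus the doubly-counted overlap 96.99 mm² gives 536.36 mm² — area = 536.36 mm². At z = 6.72: the cylinder is not intersected at this z (z outside [0, 6]); the cube at (-2.5, 3) (footprint 17.5×11) is included at this height (area 192.50 mm²); Combining (union): only the 17.5×11 cube at (-2.5, 3) is present, so the union is just that shape — area = 192.50 mm². Checking containment: the cross-section at z = 6.72 is a subset of the cross-section at z = 5.6.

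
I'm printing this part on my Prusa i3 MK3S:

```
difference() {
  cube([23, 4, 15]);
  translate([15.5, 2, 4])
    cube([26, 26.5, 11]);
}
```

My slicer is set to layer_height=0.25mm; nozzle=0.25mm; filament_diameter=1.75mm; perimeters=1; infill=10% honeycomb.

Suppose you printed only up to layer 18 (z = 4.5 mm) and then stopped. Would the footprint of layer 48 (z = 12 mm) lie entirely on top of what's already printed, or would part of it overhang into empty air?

entirely on top

Compare the two slices. At z = 4.5: the cube (footprint 23×4) is included at this height (area 92.00 mm²); the cube at (15.5, 2) is present — its section is the full 26×26.5 rectangle (area 689.00 mm²); Subtracting the remaining from the first: starting from the 23×4 cube (92.00 mm²), the 26×26.5 cube at (15.5, 2) partially overlaps it — only the 15.00 mm² overlap (of its 689.00 mm²) is removed, clipping the outline — area = 77.00 mm². At z = 12: the cube (footprint 23×4) is included at this height (area 92.00 mm²); the cube at (15.5, 2) is present — its section is the full 26×26.5 rectangle (area 689.00 mm²); After the difference (first − rest): starting from the 23×4 cube (92.00 mm²), the 26×26.5 cube at (15.5, 2) partially overlaps it — only the 15.00 mm² overlap (of its 689.00 mm²) is removed, clipping the outline — area = 77.00 mm². Checking containment: the cross-section at z = 12 is a subset of the cross-section at z = 4.5.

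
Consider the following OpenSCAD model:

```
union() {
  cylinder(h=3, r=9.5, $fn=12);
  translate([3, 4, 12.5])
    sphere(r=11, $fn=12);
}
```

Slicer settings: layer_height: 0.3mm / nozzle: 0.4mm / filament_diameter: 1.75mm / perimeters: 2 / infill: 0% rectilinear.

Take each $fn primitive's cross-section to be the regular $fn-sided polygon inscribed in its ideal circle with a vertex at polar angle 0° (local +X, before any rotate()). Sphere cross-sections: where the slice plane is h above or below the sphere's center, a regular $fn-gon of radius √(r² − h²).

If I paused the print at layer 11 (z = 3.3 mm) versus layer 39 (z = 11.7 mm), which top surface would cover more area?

Layer 11 (z = 3.3): the cylinder does not reach this height (z outside [0, 3]); the r=11 sphere at (3, 4) slices to a regular 12-gon of circumradius 6.030 (√(r²−h²) with h=9.2 from center) (area = (12/2)·6.030²·sin(360°/12) = 109.08 mm²); Merging all regions: only the r=11 sphere at (3, 4) is present, so the union is just that shape — area = 109.08 mm². So its area = 109.08 mm². Layer 39 (z = 11.7): the cylinder is not intersected at this z (z outside [0, 3]); the sphere at (3, 4): section is a regular 12-gon, circumradius = √(r²−h²) = √(11²−0.8²) = 10.971 (area = (12/2)·10.971²·sin(360°/12) = 361.08 mm²); Merging all regions: only the r=11 sphere at (3, 4) is present, so the union is just that shape — area = 361.08 mm². So its area = 361.08 mm². Layer 39 is larger (361.08 vs 109.08 mm²).

layer 39 (z = 11.7 mm)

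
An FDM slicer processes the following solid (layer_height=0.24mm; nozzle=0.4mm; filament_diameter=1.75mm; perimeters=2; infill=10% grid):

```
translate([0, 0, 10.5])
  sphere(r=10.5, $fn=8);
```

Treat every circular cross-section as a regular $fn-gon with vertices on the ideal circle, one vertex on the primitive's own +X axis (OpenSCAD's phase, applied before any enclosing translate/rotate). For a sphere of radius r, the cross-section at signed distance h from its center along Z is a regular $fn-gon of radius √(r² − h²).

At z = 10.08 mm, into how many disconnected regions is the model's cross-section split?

At z = 10.08 mm: the r=10.5 sphere slices to a regular 8-gon of circumradius 10.492 (√(r²−h²) with h=0.42 from center). The result has 1 disconnected region.

1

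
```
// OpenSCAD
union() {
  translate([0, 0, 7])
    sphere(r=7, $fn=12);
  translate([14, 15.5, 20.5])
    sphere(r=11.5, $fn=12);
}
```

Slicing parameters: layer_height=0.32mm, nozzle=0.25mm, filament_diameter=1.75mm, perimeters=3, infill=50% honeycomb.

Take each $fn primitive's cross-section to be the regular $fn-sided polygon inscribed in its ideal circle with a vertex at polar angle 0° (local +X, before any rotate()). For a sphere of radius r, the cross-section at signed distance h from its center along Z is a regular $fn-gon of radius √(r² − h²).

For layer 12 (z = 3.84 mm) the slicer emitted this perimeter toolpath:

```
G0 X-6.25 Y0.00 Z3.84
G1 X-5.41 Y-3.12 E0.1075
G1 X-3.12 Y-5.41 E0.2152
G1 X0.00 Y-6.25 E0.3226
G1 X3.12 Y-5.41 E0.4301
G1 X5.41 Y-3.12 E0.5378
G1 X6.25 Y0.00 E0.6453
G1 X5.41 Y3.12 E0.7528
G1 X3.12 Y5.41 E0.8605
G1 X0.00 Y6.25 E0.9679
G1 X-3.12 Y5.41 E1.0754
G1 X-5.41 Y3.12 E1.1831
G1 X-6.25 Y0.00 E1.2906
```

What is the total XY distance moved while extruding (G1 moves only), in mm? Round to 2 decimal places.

38.80 mm

Sum the Euclidean lengths of each G1 segment: total = 38.80 mm.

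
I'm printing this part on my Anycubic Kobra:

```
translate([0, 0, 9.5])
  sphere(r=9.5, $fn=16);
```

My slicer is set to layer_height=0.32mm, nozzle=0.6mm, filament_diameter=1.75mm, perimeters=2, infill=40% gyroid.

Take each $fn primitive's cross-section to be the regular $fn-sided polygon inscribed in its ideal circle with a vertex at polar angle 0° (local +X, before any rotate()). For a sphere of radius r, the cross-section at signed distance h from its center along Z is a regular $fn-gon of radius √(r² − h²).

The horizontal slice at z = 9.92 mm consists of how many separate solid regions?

1

At z = 9.92 mm: the r=9.5 sphere slices to a regular 16-gon of circumradius 9.491 (√(r²−h²) with h=0.42 from center). The result has 1 disconnected region.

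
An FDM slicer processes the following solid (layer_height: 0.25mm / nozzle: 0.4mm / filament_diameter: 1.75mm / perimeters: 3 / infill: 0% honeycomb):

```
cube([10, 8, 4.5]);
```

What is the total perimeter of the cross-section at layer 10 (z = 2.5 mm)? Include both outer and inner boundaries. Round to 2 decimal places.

At z = 2.5 mm: the 10×8 cube contributes its full rectangle (perimeter 36.00 mm). Overall, the cross-section is a single solid region. Total boundary length (outer) = 36.00 mm.

36.00 mm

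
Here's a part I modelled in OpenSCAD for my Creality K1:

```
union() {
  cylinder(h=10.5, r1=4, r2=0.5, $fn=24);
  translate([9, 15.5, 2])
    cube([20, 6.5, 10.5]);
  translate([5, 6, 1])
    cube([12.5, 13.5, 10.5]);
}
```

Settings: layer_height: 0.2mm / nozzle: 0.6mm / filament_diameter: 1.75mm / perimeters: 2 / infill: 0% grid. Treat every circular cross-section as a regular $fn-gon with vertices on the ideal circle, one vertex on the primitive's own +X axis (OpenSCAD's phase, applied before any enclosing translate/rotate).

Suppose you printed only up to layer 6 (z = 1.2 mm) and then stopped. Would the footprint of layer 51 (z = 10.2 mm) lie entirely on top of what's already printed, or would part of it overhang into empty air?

Compare the two slices. At z = 1.2: the cone: at t=0.114 of its height the radius interpolates to r₁+(r₂−r₁)t = 3.600, giving a regular 24-gon of that circumradius (area = (24/2)·3.600²·sin(360°/24) = 40.25 mm²); the cube at (9, 15.5) is not intersected at this z (z outside [2, 12.5]); the cube at (5, 6) (footprint 12.5×13.5) is included at this height (area 168.75 mm²); Taking the union: the 2 present regions are separate (no shared area or edge), so areas and boundary lengths simply add and each stays a separate island — area = 209.00 mm². At z = 10.2: the cone contributes a regular 24-gon of circumradius 0.600 (interpolated between r1=4 and r2=0.5 at t=0.971) (area = (24/2)·0.600²·sin(360°/24) = 1.12 mm²); the cube at (9, 15.5) is present — its section is the full 20×6.5 rectangle (area 130.00 mm²); the cube at (5, 6) (footprint 12.5×13.5) is included at this height (area 168.75 mm²); Merging all regions: the regions partially overlap — summed areas 299.87 mm² minus the doubly-counted overlap 34.00 mm² gives 265.87 mm² — area = 265.87 mm². Checking containment: at z = 10.2 the cross-section extends beyond the z = 1.2 cross-section by about 96.00 mm².

part overhangs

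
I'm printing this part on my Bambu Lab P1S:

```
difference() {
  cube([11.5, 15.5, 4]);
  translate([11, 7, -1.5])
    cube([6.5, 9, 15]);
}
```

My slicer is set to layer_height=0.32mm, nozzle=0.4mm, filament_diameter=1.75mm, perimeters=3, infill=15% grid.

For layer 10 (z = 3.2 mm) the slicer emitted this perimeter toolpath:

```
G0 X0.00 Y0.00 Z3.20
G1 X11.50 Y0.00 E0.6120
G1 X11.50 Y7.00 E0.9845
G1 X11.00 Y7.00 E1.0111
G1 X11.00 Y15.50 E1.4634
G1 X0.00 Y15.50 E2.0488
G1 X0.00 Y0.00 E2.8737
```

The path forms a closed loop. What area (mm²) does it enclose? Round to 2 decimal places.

Apply the shoelace formula to the sequence of (X, Y) vertices; enclosed area = 174.00 mm².

174.00 mm²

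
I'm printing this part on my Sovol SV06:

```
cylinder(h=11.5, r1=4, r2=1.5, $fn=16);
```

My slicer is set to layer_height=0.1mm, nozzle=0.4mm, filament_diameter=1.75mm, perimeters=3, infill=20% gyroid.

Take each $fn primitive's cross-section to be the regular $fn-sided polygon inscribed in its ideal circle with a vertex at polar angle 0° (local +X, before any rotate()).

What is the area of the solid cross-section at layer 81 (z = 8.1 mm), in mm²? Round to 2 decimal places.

At z = 8.1 mm: the cone: at t=0.704 of its height the radius interpolates to r₁+(r₂−r₁)t = 2.239, giving a regular 16-gon of that circumradius (area = (16/2)·2.239²·sin(360°/16) = 15.35 mm²). Overall, the cross-section is a single solid region. Net area = 15.35 mm².

15.35 mm²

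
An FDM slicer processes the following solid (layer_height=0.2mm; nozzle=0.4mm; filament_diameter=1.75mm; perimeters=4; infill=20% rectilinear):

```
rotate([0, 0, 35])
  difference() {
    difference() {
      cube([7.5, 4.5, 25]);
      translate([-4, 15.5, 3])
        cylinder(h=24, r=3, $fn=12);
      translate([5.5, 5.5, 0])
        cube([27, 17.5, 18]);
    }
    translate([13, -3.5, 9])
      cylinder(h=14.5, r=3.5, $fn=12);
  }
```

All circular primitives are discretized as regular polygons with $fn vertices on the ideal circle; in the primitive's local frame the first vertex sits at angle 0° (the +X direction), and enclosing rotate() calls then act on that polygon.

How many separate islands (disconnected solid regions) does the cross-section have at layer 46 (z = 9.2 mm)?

At z = 9.2 mm: the cube is present — its section is the full 7.5×4.5 rectangle; the r=3 cylinder at (-4, 15.5) contributes a regular 12-gon of circumradius 3; the cube at (5.5, 5.5) is present — its section is the full 27×17.5 rectangle; Subtracting the remaining from the first: starting from the 7.5×4.5 cube, the r=3 cylinder at (-4, 15.5) misses the remaining region (no effect); the 27×17.5 cube at (5.5, 5.5) misses the remaining region (no effect) — 1 connected region; the cylinder at (13, -3.5): section is a regular 12-gon, circumradius r=3.5; Subtracting the remaining from the first: starting from that combined region, the r=3.5 cylinder at (13, -3.5) misses the remaining region (no effect) — 1 connected region; (whole slice rotated 35° about Z — lengths, areas and connectivity unchanged). Overall, the cross-section is a single solid region. Island count = 1.

1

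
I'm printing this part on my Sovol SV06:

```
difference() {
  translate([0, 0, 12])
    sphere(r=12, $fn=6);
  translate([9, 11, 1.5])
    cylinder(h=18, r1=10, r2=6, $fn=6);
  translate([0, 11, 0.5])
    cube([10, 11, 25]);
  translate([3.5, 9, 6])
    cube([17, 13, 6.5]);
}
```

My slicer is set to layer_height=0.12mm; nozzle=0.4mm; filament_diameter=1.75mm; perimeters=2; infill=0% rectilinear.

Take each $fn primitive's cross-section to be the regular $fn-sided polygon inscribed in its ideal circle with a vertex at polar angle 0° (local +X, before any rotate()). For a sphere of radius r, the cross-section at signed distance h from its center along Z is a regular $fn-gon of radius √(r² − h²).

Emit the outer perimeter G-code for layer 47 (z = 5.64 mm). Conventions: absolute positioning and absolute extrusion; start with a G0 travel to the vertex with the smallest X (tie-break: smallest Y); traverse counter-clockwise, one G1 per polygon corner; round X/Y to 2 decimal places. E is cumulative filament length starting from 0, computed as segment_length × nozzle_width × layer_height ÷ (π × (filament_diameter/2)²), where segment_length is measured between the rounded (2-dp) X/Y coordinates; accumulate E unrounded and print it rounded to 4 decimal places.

G0 X-10.18 Y0.00 Z5.64
G1 X-5.09 Y-8.81 E0.2030
G1 X5.09 Y-8.81 E0.4062
G1 X10.18 Y0.00 E0.6092
G1 X8.37 Y3.14 E0.6816
G1 X4.46 Y3.14 E0.7596
G1 X1.18 Y8.81 E0.8903
G1 X-5.09 Y8.81 E1.0154
G1 X-10.18 Y0.00 E1.2185

At z = 5.64 mm: the sphere: section is a regular 6-gon, circumradius = √(r²−h²) = √(12²−6.36²) = 10.176; the cone at (9, 11): at t=0.230 of its height the radius interpolates to r₁+(r₂−r₁)t = 9.080, giving a regular 6-gon of that circumradius; the cube at (0, 11) (footprint 10×11) is included at this height; the cube at (3.5, 9) does not reach this height (z outside [6, 12.5]); Taking the first minus the rest: starting from the r=12 sphere, the cone at (9, 11) partially overlaps it — only the 22.17 mm² overlap (of its 214.20 mm²) is removed, clipping the outline; the 10×11 cube at (0, 11) misses the remaining region (no effect) — 1 connected region. The outline is a single polygon with 8 vertices. Extrusion per mm of travel: 0.4 × 0.12 / (π × 0.875²) = 0.019956. Accumulating E over each segment gives final E = 1.2185.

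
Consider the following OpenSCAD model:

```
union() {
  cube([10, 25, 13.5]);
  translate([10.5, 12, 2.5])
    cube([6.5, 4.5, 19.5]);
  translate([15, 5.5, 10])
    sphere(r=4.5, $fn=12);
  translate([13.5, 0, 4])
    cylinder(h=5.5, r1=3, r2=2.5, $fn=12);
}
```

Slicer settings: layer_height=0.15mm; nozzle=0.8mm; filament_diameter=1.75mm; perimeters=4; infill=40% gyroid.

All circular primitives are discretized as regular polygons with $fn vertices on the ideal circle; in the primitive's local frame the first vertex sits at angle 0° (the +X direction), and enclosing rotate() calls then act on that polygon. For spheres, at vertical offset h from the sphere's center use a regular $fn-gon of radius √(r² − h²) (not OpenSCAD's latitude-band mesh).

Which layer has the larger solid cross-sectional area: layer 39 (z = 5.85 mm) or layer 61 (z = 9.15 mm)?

layer 61 (z = 9.15 mm)

Layer 39 (z = 5.85): the cube (footprint 10×25) is included at this height (area 250.00 mm²); the cube at (10.5, 12) is present — its section is the full 6.5×4.5 rectangle (area 29.25 mm²); the r=4.5 sphere at (15, 5.5) contributes a regular 12-gon of circumradius √(4.5²−4.15²) = 1.740 (area = (12/2)·1.740²·sin(360°/12) = 9.08 mm²); the cone at (13.5, 0) contributes a regular 12-gon of circumradius 2.832 (interpolated between r1=3 and r2=2.5 at t=0.336) (area = (12/2)·2.832²·sin(360°/12) = 24.06 mm²); Combining (union): the 4 present regions are separate (no shared area or edge), so areas and boundary lengths simply add and each stays a separate island — area = 312.39 mm². So its area = 312.39 mm². Layer 61 (z = 9.15): the 10×25 cube contributes its full rectangle (area 250.00 mm²); the 6.5×4.5 cube at (10.5, 12) contributes its full rectangle (area 29.25 mm²); the r=4.5 sphere at (15, 5.5) slices to a regular 12-gon of circumradius 4.419 (√(r²−h²) with h=0.85 from center) (area = (12/2)·4.419²·sin(360°/12) = 58.58 mm²); the cone at (13.5, 0): at t=0.936 of its height the radius interpolates to r₁+(r₂−r₁)t = 2.532, giving a regular 12-gon of that circumradius (area = (12/2)·2.532²·sin(360°/12) = 19.23 mm²); Combining (union): the regions partially overlap — summed areas 357.06 mm² minus the doubly-counted overlap 2.64 mm² gives 354.42 mm² — area = 354.42 mm². So its area = 354.42 mm². Layer 61 is larger (354.42 vs 312.39 mm²).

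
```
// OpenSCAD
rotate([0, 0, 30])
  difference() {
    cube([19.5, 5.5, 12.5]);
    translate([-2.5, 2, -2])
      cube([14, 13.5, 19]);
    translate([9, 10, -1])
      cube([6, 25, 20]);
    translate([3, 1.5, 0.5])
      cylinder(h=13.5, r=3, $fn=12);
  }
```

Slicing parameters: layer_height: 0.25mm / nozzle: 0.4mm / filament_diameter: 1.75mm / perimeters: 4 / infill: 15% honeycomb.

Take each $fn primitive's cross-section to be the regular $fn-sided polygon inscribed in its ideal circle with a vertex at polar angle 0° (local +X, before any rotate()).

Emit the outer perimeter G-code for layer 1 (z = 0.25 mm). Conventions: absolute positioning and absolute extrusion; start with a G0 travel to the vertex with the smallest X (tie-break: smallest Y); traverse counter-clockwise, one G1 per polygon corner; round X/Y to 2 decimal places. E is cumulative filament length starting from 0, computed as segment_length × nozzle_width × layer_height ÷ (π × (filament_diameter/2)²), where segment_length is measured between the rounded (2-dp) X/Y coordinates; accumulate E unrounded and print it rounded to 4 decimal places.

At z = 0.25 mm: the 19.5×5.5 cube contributes its full rectangle; the 14×13.5 cube at (-2.5, 2) contributes its full rectangle; the 6×25 cube at (9, 10) contributes its full rectangle; the cylinder at (3, 1.5) is absent (z outside [0.5, 14]); After the difference (first − rest): starting from the 19.5×5.5 cube, the 14×13.5 cube at (-2.5, 2) partially overlaps it — only the 40.25 mm² overlap (of its 189.00 mm²) is removed, clipping the outline; the 6×25 cube at (9, 10) misses the remaining region (no effect) — 1 connected region; (rotated 30° about Z; rotation is an isometry so areas/perimeters/island counts are preserved). The outline is a single polygon with 6 vertices. Extrusion per mm of travel: 0.4 × 0.25 / (π × 0.875²) = 0.041575. Accumulating E over each segment gives final E = 2.0787.

G0 X-1.00 Y1.73 Z0.25
G1 X0.00 Y0.00 E0.0831
G1 X16.89 Y9.75 E0.8939
G1 X14.14 Y14.51 E1.1224
G1 X7.21 Y10.51 E1.4551
G1 X8.96 Y7.48 E1.6006
G1 X-1.00 Y1.73 E2.0787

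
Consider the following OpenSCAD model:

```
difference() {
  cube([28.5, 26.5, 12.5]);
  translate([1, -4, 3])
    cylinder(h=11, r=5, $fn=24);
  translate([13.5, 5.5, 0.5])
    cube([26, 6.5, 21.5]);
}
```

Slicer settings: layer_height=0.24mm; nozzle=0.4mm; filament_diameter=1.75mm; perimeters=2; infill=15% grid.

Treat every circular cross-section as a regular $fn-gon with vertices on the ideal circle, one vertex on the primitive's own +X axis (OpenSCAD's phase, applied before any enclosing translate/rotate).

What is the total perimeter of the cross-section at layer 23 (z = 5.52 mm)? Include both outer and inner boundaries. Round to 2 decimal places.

At z = 5.52 mm: the 28.5×26.5 cube contributes its full rectangle (perimeter 110.00 mm); the cylinder at (1, -4): section is a regular 24-gon, circumradius r=5 (perimeter = 2·24·5.000·sin(180°/24) = 31.33 mm); the cube at (13.5, 5.5) is present — its section is the full 26×6.5 rectangle (perimeter 65.00 mm); Subtracting the remaining from the first: starting from the 28.5×26.5 cube, the r=5 cylinder at (1, -4) partially overlaps it — only the 2.89 mm² overlap (of its 77.65 mm²) is removed, clipping the outline; the 26×6.5 cube at (13.5, 5.5) partially overlaps it — only the 97.50 mm² overlap (of its 169.00 mm²) is removed, clipping the outline — boundary = 139.36 mm. Overall, the cross-section is a single solid region. Total boundary length (outer) = 139.36 mm.

139.36 mm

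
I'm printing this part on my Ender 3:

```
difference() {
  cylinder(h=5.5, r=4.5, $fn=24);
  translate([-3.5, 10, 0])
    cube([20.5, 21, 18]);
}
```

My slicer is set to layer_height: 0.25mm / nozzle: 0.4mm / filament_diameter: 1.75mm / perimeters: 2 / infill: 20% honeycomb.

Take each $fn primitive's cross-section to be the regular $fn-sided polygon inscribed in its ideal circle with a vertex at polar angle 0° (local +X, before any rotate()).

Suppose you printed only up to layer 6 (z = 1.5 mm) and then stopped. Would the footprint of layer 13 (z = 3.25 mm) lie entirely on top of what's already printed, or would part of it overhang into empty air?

entirely on top

Compare the two slices. At z = 1.5: the r=4.5 cylinder gives a regular 24-gon of circumradius 4.5 (constant along its height) (area = (24/2)·4.500²·sin(360°/24) = 62.89 mm²); the cube at (-3.5, 10) is present — its section is the full 20.5×21 rectangle (area 430.50 mm²); Subtracting the remaining from the first: starting from the r=4.5 cylinder (62.89 mm²), the 20.5×21 cube at (-3.5, 10) misses the remaining region (no effect) — area = 62.89 mm². At z = 3.25: the cylinder: section is a regular 24-gon, circumradius r=4.5 (area = (24/2)·4.500²·sin(360°/24) = 62.89 mm²); the 20.5×21 cube at (-3.5, 10) contributes its full rectangle (area 430.50 mm²); Taking the first minus the rest: starting from the r=4.5 cylinder (62.89 mm²), the 20.5×21 cube at (-3.5, 10) misses the remaining region (no effect) — area = 62.89 mm². Checking containment: the cross-section at z = 3.25 is a subset of the cross-section at z = 1.5.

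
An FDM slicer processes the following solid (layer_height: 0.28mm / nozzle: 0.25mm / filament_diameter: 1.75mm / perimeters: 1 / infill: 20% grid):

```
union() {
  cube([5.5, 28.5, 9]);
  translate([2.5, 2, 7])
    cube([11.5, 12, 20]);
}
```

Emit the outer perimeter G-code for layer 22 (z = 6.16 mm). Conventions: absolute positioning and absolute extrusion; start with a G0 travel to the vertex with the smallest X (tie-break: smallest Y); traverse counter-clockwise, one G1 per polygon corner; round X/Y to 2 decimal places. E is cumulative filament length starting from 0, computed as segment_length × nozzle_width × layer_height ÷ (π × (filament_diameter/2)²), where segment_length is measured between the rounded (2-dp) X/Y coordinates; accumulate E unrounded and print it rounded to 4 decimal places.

G0 X0.00 Y0.00 Z6.16
G1 X5.50 Y0.00 E0.1601
G1 X5.50 Y28.50 E0.9895
G1 X0.00 Y28.50 E1.1496
G1 X0.00 Y0.00 E1.9790

At z = 6.16 mm: the cube (footprint 5.5×28.5) is included at this height; the cube at (2.5, 2) does not reach this height (z outside [7, 27]); Taking the union: only the 5.5×28.5 cube is present, so the union is just that shape — 1 connected region. The outline is a single polygon with 4 vertices. Extrusion per mm of travel: 0.25 × 0.28 / (π × 0.875²) = 0.029103. Accumulating E over each segment gives final E = 1.9790.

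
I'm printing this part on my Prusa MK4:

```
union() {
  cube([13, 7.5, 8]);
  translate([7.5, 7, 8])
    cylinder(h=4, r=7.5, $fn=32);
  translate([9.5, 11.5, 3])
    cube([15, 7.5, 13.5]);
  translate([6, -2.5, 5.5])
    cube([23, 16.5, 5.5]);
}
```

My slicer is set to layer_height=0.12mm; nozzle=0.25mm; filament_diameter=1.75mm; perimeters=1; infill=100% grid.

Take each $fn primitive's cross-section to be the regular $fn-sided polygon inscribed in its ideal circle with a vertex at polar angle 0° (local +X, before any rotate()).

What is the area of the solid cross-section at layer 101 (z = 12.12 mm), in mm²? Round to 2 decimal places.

112.50 mm²

At z = 12.12 mm: the cube is absent (z outside [0, 8]); the cylinder at (7.5, 7) is absent (z outside [8, 12]); the cube at (9.5, 11.5) (footprint 15×7.5) is included at this height (area 112.50 mm²); the cube at (6, -2.5) is not intersected at this z (z outside [5.5, 11]); Merging all regions: only the 15×7.5 cube at (9.5, 11.5) is present, so the union is just that shape — area = 112.50 mm². Overall, the cross-section is a single solid region. Net area = 112.50 mm².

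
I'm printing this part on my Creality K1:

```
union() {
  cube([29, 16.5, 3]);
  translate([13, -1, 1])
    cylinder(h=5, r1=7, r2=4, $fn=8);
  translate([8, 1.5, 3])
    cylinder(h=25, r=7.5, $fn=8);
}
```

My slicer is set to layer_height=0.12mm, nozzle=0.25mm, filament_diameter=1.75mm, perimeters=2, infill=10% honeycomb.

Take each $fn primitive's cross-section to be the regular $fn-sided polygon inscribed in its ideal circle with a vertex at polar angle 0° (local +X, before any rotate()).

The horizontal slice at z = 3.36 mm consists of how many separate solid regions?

At z = 3.36 mm: the cube does not reach this height (z outside [0, 3]); the cone at (13, -1): at t=0.472 of its height the radius interpolates to r₁+(r₂−r₁)t = 5.584, giving a regular 8-gon of that circumradius; the r=7.5 cylinder at (8, 1.5) contributes a regular 8-gon of circumradius 7.5; Taking the union: the regions partially overlap (shared area 52.66 mm²), so overlapping operands fuse into one piece — 1 connected region. The result has 1 disconnected region.

1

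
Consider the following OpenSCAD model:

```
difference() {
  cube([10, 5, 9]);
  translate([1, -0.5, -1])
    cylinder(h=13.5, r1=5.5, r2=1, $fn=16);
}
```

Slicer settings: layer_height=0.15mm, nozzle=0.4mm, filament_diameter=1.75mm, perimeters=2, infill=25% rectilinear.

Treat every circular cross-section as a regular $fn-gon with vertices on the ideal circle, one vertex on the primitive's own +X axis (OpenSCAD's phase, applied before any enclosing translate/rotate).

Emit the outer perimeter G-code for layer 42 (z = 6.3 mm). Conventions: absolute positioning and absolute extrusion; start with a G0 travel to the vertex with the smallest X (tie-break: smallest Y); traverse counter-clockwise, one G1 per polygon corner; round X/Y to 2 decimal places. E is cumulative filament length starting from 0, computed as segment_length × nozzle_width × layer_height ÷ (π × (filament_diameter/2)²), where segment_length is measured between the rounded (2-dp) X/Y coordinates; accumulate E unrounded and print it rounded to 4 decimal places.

At z = 6.3 mm: the cube is present — its section is the full 10×5 rectangle; the cone at (1, -0.5) contributes a regular 16-gon of circumradius 3.067 (interpolated between r1=5.5 and r2=1 at t=0.541); After the difference (first − rest): starting from the 10×5 cube, the cone at (1, -0.5) partially overlaps it — only the 8.16 mm² overlap (of its 28.79 mm²) is removed, clipping the outline — 1 connected region. The outline is a single polygon with 9 vertices. Extrusion per mm of travel: 0.4 × 0.15 / (π × 0.875²) = 0.024945. Accumulating E over each segment gives final E = 0.7223.

G0 X0.00 Y2.37 Z6.30
G1 X1.00 Y2.57 E0.0254
G1 X2.17 Y2.33 E0.0552
G1 X3.17 Y1.67 E0.0851
G1 X3.83 Y0.67 E0.1150
G1 X3.97 Y0.00 E0.1321
G1 X10.00 Y0.00 E0.2825
G1 X10.00 Y5.00 E0.4072
G1 X0.00 Y5.00 E0.6567
G1 X0.00 Y2.37 E0.7223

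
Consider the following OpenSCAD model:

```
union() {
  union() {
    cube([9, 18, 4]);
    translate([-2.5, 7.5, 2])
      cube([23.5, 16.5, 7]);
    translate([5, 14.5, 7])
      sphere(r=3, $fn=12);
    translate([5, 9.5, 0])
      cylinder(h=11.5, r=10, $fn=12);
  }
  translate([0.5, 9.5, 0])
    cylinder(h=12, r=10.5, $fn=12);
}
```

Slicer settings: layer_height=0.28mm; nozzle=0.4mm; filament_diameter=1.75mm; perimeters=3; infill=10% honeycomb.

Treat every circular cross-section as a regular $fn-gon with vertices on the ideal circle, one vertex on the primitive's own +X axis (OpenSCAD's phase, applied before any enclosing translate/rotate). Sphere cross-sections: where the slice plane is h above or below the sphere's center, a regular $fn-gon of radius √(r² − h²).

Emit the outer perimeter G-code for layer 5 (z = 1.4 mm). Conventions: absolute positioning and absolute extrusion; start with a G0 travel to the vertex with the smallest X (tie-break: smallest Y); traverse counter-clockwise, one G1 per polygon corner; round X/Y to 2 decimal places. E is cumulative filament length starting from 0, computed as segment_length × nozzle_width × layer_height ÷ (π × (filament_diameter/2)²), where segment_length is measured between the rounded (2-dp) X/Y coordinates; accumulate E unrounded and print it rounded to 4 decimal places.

At z = 1.4 mm: the 9×18 cube contributes its full rectangle; the cube at (-2.5, 7.5) does not reach this height (z outside [2, 9]); the sphere at (5, 14.5) does not reach this height (|z−center|=5.600 > r=3); the r=10 cylinder at (5, 9.5) contributes a regular 12-gon of circumradius 10; Combining (union): the regions partially overlap (shared area 160.07 mm²), so overlapping operands fuse into one piece — 1 connected region; the cylinder at (0.5, 9.5): section is a regular 12-gon, circumradius r=10.5; Combining (union): the regions partially overlap (shared area 226.69 mm²), so overlapping operands fuse into one piece — 1 connected region. The outline is a single polygon with 19 vertices. Extrusion per mm of travel: 0.4 × 0.28 / (π × 0.875²) = 0.046564. Accumulating E over each segment gives final E = 3.4212.

G0 X-10.00 Y9.50 Z1.40
G1 X-8.59 Y4.25 E0.2531
G1 X-4.75 Y0.41 E0.5060
G1 X0.50 Y-1.00 E0.7591
G1 X3.68 Y-0.15 E0.9124
G1 X5.00 Y-0.50 E0.9760
G1 X6.87 Y0.00 E1.0661
G1 X9.00 Y0.00 E1.1653
G1 X9.00 Y0.57 E1.1918
G1 X10.00 Y0.84 E1.2401
G1 X13.66 Y4.50 E1.4811
G1 X15.00 Y9.50 E1.7221
G1 X13.66 Y14.50 E1.9632
G1 X10.00 Y18.16 E2.2042
G1 X5.00 Y19.50 E2.4452
G1 X3.68 Y19.15 E2.5088
G1 X0.50 Y20.00 E2.6621
G1 X-4.75 Y18.59 E2.9152
G1 X-8.59 Y14.75 E3.1681
G1 X-10.00 Y9.50 E3.4212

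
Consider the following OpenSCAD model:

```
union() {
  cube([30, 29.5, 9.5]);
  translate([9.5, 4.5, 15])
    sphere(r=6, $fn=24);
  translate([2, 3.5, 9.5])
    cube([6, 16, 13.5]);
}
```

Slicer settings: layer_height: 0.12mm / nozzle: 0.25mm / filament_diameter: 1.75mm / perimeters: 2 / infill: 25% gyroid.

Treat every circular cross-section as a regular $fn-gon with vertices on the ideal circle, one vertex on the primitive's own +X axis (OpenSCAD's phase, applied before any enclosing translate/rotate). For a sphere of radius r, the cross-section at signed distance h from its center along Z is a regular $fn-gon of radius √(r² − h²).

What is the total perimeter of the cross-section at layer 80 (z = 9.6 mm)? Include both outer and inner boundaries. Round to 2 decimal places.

52.86 mm

At z = 9.6 mm: the cube is not intersected at this z (z outside [0, 9.5]); the r=6 sphere at (9.5, 4.5) contributes a regular 24-gon of circumradius √(6²−5.4²) = 2.615 (perimeter = 2·24·2.615·sin(180°/24) = 16.39 mm); the cube at (2, 3.5) (footprint 6×16) is included at this height (perimeter 44.00 mm); Combining (union): the regions partially overlap (shared area 2.67 mm²), so the edge portions inside another operand are dropped and the merged outline is re-measured after clipping — boundary = 52.86 mm. Overall, the cross-section is a single solid region. Total boundary length (outer) = 52.86 mm.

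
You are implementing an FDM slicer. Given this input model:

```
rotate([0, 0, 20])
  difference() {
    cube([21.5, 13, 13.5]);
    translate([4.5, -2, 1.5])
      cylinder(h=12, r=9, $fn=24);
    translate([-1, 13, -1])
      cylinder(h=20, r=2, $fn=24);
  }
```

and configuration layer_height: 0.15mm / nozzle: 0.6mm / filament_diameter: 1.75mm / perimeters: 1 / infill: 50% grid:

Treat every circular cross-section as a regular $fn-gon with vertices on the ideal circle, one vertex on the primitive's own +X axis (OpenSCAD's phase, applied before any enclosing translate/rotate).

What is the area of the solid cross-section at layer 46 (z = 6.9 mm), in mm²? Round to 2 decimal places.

203.64 mm²

At z = 6.9 mm: the cube is present — its section is the full 21.5×13 rectangle (area 279.50 mm²); the cylinder at (4.5, -2): section is a regular 24-gon, circumradius r=9 (area = (24/2)·9.000²·sin(360°/24) = 251.57 mm²); the r=2 cylinder at (-1, 13) contributes a regular 24-gon of circumradius 2 (area = (24/2)·2.000²·sin(360°/24) = 12.42 mm²); Taking the first minus the rest: starting from the 21.5×13 cube (279.50 mm²), the r=9 cylinder at (4.5, -2) partially overlaps it — only the 74.66 mm² overlap (of its 251.57 mm²) is removed, clipping the outline; the r=2 cylinder at (-1, 13) partially overlaps it — only the 1.20 mm² overlap (of its 12.42 mm²) is removed, clipping the outline — area = 203.64 mm²; (whole slice rotated 20° about Z — lengths, areas and connectivity unchanged). Overall, the cross-section is a single solid region. Net area = 203.64 mm².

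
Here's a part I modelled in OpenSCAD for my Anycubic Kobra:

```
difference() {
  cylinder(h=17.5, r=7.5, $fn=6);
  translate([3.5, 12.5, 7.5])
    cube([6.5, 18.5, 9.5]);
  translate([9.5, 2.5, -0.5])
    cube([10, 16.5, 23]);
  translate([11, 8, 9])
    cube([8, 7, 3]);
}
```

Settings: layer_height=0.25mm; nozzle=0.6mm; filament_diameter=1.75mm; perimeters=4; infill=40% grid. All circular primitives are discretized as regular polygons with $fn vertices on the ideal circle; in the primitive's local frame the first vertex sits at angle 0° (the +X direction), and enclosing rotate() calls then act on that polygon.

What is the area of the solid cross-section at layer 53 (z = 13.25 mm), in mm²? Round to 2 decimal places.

At z = 13.25 mm: the r=7.5 cylinder gives a regular 6-gon of circumradius 7.5 (constant along its height) (area = (6/2)·7.500²·sin(360°/6) = 146.14 mm²); the cube at (3.5, 12.5) is present — its section is the full 6.5×18.5 rectangle (area 120.25 mm²); the 10×16.5 cube at (9.5, 2.5) contributes its full rectangle (area 165.00 mm²); the cube at (11, 8) is absent (z outside [9, 12]); Taking the first minus the rest: starting from the r=7.5 cylinder (146.14 mm²), the 6.5×18.5 cube at (3.5, 12.5) misses the remaining region (no effect); the 10×16.5 cube at (9.5, 2.5) misses the remaining region (no effect) — area = 146.14 mm². Overall, the cross-section is a single solid region. Net area = 146.14 mm².

146.14 mm²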